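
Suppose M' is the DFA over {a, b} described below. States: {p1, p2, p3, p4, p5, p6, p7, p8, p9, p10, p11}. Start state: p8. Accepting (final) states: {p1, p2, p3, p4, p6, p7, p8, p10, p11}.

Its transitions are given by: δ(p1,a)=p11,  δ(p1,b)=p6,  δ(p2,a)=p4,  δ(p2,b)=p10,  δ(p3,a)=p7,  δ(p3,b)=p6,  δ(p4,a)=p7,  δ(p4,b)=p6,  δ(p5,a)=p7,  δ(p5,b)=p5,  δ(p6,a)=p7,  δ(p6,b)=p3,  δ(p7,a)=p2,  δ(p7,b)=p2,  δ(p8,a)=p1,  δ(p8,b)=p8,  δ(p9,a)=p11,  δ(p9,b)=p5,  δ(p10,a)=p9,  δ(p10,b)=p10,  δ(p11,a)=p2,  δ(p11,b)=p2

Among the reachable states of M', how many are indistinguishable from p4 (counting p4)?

All states are reachable from the start state.
Start with accepting vs non-accepting: {p1,p2,p3,p4,p6,p7,p8,p10,p11} | {p5,p9}.
On input a, block {p1,p2,p3,p4,p6,p7,p8,p10,p11} splits into {p1,p2,p3,p4,p6,p7,p8,p11} and {p10}.
On input b, block {p1,p2,p3,p4,p6,p7,p8,p11} splits into {p1,p3,p4,p6,p7,p8,p11} and {p2}.
Split {p1,p3,p4,p6,p7,p8,p11} by δ(·,a) → {p1,p3,p4,p6,p8} and {p7,p11}.
On input a, block {p1,p3,p4,p6,p8} splits into {p1,p3,p4,p6} and {p8}.
No further refinement is possible. Final partition (6 blocks): {p1,p3,p4,p6} | {p5,p9} | {p10} | {p2} | {p7,p11} | {p8}.
The equivalence class containing p4 is {p1,p3,p4,p6}, of size 4.

4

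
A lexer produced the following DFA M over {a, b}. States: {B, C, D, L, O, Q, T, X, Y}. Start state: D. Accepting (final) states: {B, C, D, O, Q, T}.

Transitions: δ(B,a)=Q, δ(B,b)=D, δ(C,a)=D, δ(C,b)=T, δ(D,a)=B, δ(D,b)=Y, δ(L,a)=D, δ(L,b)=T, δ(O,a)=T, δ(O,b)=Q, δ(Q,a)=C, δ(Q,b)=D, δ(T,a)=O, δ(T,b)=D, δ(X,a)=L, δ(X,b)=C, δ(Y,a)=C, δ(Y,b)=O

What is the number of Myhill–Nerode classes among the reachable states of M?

Reachable states from the start: {B,C,D,O,Q,T,Y}. Unreachable: {L,X} — drop them.
Initial partition by acceptance: {B,C,D,O,Q,T} | {Y}.
Refine {B,C,D,O,Q,T} on symbol b: members go to different blocks, giving {B,C,O,Q,T} and {D}.
On input a, block {B,C,O,Q,T} splits into {B,O,Q,T} and {C}.
Refine {B,O,Q,T} on symbol a: members go to different blocks, giving {B,O,T} and {Q}.
Refine {B,O,T} on symbol a: members go to different blocks, giving {O,T} and {B}.
Refine {O,T} on symbol b: members go to different blocks, giving {T} and {O}.
No further refinement is possible. Final partition (7 blocks): {T} | {Y} | {D} | {C} | {Q} | {B} | {O}.

7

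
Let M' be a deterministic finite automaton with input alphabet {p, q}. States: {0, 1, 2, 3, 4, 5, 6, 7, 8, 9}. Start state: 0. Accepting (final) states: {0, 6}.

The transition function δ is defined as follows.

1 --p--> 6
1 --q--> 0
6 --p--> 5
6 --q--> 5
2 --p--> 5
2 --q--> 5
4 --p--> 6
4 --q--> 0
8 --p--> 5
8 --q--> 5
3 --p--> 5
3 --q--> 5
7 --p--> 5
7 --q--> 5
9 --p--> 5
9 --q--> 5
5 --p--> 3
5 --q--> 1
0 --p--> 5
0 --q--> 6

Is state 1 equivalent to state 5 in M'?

Reachable states from the start: {0,1,3,5,6}. Unreachable: {2,4,7,8,9} — drop them.
Initial partition by acceptance: {0,6} | {1,3,5}.
On input q, block {0,6} splits into {0} and {6}.
On input p, block {1,3,5} splits into {3,5} and {1}.
Refine {3,5} on symbol q: members go to different blocks, giving {3} and {5}.
The partition is now stable with 5 blocks: {0} | {3} | {6} | {1} | {5}.
1 and 5 end up in different blocks, so they are distinguishable. For instance, the string 'p' is accepted from only 1.

No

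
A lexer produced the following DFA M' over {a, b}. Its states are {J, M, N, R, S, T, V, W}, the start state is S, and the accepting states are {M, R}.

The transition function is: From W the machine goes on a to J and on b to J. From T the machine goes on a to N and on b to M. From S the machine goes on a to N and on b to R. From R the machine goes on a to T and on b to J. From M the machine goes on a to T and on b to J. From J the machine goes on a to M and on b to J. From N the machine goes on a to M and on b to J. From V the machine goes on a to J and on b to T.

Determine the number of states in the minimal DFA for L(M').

3

States {V,W} cannot be reached from the start state, so discard them.
Start with accepting vs non-accepting: {M,R} | {J,N,S,T}.
Split {J,N,S,T} by δ(·,a) → {J,N} and {S,T}.
No further refinement is possible. Final partition (3 blocks): {M,R} | {J,N} | {S,T}.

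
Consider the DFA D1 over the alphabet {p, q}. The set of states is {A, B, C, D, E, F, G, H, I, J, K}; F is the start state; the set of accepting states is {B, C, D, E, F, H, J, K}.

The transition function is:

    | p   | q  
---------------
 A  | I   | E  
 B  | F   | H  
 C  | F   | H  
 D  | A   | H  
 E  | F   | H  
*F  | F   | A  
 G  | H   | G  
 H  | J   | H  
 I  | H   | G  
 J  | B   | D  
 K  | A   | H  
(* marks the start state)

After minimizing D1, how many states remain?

7

States {C,K} cannot be reached from the start state, so discard them.
Initial partition by acceptance: {B,D,E,F,H,J} | {A,G,I}.
Split {B,D,E,F,H,J} by δ(·,p) → {B,E,F,H,J} and {D}.
Split {B,E,F,H,J} by δ(·,q) → {B,E,H} and {F} and {J}.
Split {B,E,H} by δ(·,p) → {B,E} and {H}.
Split {A,G,I} by δ(·,p) → {G,I} and {A}.
Stable partition: {B,E} | {G,I} | {D} | {F} | {J} | {H} | {A} — 7 equivalence classes.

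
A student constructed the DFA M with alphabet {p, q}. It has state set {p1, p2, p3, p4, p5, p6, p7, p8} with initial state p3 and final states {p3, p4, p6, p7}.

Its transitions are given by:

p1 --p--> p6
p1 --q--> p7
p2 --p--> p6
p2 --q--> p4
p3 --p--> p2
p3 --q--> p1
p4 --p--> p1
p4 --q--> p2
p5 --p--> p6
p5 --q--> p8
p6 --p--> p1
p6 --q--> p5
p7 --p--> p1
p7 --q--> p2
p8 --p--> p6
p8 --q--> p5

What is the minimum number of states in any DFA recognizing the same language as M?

4

All states are reachable from the start state.
P0 = {p3,p4,p6,p7} | {p1,p2,p5,p8}.
Split {p1,p2,p5,p8} by δ(·,q) → {p1,p2} and {p5,p8}.
On input q, block {p3,p4,p6,p7} splits into {p3,p4,p7} and {p6}.
The partition is now stable with 4 blocks: {p3,p4,p7} | {p1,p2} | {p5,p8} | {p6}.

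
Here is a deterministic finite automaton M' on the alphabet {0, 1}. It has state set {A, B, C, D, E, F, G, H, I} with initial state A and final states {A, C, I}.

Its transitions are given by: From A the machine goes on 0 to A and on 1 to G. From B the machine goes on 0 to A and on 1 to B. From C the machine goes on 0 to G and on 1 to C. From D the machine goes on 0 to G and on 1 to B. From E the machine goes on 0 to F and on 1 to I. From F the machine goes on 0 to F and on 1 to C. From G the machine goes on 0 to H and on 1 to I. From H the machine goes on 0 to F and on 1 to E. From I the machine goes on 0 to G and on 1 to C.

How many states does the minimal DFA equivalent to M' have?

5

States {B,D} cannot be reached from the start state, so discard them.
Initial partition by acceptance: {A,C,I} | {E,F,G,H}.
Refine {A,C,I} on symbol 0: members go to different blocks, giving {C,I} and {A}.
On input 1, block {E,F,G,H} splits into {E,F,G} and {H}.
Split {E,F,G} by δ(·,0) → {E,F} and {G}.
No further refinement is possible. Final partition (5 blocks): {C,I} | {E,F} | {A} | {H} | {G}.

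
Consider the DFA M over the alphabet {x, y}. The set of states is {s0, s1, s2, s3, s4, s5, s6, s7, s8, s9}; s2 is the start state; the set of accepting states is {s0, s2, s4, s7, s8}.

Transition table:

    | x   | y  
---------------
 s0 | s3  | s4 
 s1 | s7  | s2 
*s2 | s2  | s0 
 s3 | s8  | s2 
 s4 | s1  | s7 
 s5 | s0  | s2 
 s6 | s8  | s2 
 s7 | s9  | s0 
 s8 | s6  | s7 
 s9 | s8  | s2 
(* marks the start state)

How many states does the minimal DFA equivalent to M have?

Reachable states from the start: {s0,s1,s2,s3,s4,s6,s7,s8,s9}. Unreachable: {s5} — drop them.
Initial partition by acceptance: {s0,s2,s4,s7,s8} | {s1,s3,s6,s9}.
Split {s0,s2,s4,s7,s8} by δ(·,x) → {s0,s4,s7,s8} and {s2}.
Stable partition: {s0,s4,s7,s8} | {s1,s3,s6,s9} | {s2} — 3 equivalence classes.

3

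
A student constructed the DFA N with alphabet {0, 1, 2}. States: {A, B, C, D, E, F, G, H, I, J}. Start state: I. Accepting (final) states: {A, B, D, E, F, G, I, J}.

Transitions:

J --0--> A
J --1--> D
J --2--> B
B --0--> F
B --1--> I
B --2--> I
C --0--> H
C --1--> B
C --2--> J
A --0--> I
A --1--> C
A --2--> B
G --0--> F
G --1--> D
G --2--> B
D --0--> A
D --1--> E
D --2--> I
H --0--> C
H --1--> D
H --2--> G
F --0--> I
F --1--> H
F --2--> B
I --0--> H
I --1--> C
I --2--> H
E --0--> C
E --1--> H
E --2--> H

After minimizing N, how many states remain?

5

Initial partition by acceptance: {A,B,D,E,F,G,I,J} | {C,H}.
On input 0, block {A,B,D,E,F,G,I,J} splits into {A,B,D,F,G,J} and {E,I}.
Split {A,B,D,F,G,J} by δ(·,0) → {B,D,G,J} and {A,F}.
On input 1, block {B,D,G,J} splits into {B,D} and {G,J}.
The partition is now stable with 5 blocks: {B,D} | {C,H} | {E,I} | {A,F} | {G,J}.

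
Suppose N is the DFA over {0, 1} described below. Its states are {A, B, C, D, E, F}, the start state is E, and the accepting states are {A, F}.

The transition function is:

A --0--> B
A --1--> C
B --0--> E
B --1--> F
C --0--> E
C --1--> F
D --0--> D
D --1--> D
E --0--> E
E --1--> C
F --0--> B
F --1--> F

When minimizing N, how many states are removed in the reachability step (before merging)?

Starting at E and following transitions, the reachable set is {B, C, E, F}. That leaves A, D unreachable — 2 in total.

2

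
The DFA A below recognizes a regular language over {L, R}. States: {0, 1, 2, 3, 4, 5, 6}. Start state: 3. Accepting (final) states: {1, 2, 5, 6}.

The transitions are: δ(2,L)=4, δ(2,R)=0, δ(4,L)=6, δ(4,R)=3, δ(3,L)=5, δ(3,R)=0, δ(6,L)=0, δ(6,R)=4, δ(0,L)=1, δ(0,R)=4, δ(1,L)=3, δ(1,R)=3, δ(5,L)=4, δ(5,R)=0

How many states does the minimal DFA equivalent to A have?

States {2} cannot be reached from the start state, so discard them.
P0 = {1,5,6} | {0,3,4}.
Stable partition: {1,5,6} | {0,3,4} — 2 equivalence classes.

2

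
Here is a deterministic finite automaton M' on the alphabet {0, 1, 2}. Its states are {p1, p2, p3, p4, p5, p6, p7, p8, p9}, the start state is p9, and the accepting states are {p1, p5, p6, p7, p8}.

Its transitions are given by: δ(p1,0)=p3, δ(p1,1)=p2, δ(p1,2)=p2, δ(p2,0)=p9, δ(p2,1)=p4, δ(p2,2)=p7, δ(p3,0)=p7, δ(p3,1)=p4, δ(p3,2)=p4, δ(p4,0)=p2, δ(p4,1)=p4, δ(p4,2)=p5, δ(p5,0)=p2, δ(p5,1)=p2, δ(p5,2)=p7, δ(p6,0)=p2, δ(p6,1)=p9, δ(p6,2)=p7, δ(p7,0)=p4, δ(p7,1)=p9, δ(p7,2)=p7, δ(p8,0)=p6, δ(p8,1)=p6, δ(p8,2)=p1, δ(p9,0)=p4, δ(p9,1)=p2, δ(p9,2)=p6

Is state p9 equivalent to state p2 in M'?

First remove the unreachable states {p1,p3,p8}; 6 states remain.
Initial partition by acceptance: {p5,p6,p7} | {p2,p4,p9}.
No further refinement is possible. Final partition (2 blocks): {p5,p6,p7} | {p2,p4,p9}.
p9 and p2 lie in the same block of the stable partition, so they are equivalent — no string distinguishes them.

Yes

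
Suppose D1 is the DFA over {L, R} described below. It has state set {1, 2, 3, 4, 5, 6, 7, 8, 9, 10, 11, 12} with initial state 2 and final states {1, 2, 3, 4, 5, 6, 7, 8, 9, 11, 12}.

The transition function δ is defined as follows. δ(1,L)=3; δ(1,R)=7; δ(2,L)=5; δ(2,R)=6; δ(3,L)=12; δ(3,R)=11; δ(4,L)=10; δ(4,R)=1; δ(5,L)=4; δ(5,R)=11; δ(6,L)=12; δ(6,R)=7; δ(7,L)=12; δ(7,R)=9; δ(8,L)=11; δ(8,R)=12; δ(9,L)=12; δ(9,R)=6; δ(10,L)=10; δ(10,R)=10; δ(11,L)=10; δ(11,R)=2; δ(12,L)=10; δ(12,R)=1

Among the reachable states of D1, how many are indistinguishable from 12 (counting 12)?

First remove the unreachable states {8}; 11 states remain.
Initial partition by acceptance: {1,2,3,4,5,6,7,9,11,12} | {10}.
Split {1,2,3,4,5,6,7,9,11,12} by δ(·,L) → {1,2,3,5,6,7,9} and {4,11,12}.
Refine {1,2,3,5,6,7,9} on symbol L: members go to different blocks, giving {3,5,6,7,9} and {1,2}.
On input R, block {3,5,6,7,9} splits into {6,7,9} and {3,5}.
No further refinement is possible. Final partition (5 blocks): {6,7,9} | {10} | {4,11,12} | {1,2} | {3,5}.
The equivalence class containing 12 is {4,11,12}, of size 3.

3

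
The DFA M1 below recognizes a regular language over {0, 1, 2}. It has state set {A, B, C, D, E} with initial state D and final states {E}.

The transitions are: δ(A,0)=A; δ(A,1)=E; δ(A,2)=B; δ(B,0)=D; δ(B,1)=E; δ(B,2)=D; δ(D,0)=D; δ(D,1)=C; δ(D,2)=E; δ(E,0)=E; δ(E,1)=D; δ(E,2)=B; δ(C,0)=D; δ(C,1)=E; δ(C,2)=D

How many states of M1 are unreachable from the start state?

BFS from D reaches {B, C, D, E}; the 1 state(s) A are never visited.

1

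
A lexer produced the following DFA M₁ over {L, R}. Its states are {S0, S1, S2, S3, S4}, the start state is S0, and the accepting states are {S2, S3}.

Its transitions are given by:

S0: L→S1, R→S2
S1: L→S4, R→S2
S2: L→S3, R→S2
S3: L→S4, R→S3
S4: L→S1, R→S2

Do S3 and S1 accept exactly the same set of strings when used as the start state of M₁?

No

P0 = {S2,S3} | {S0,S1,S4}.
Split {S2,S3} by δ(·,L) → {S2} and {S3}.
No further refinement is possible. Final partition (3 blocks): {S2} | {S0,S1,S4} | {S3}.
S3 and S1 end up in different blocks, so they are distinguishable. For instance, the string 'ε' is accepted from only S3.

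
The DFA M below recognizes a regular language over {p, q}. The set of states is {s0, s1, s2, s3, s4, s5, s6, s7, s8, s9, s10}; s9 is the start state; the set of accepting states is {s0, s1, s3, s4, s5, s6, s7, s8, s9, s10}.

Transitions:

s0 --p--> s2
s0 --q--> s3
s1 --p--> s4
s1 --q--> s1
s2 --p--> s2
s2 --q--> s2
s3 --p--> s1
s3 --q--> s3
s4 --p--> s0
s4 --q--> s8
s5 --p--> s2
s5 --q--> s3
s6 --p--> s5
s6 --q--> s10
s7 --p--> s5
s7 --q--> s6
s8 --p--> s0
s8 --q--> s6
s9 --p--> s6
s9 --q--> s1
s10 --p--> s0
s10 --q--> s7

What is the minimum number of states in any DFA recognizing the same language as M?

5

P0 = {s0,s1,s3,s4,s5,s6,s7,s8,s9,s10} | {s2}.
Refine {s0,s1,s3,s4,s5,s6,s7,s8,s9,s10} on symbol p: members go to different blocks, giving {s1,s3,s4,s6,s7,s8,s9,s10} and {s0,s5}.
Split {s1,s3,s4,s6,s7,s8,s9,s10} by δ(·,p) → {s4,s6,s7,s8,s10} and {s1,s3,s9}.
Refine {s1,s3,s9} on symbol p: members go to different blocks, giving {s1,s9} and {s3}.
Stable partition: {s4,s6,s7,s8,s10} | {s2} | {s0,s5} | {s1,s9} | {s3} — 5 equivalence classes.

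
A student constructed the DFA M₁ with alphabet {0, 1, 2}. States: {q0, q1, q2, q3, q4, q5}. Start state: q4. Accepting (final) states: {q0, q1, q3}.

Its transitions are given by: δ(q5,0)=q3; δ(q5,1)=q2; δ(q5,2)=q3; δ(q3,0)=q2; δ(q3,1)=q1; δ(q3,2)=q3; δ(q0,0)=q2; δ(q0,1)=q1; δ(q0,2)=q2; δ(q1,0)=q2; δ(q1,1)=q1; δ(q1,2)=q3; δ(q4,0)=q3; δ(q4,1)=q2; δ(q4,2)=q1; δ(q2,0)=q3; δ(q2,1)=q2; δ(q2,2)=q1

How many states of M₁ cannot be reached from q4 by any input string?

Starting at q4 and following transitions, the reachable set is {q1, q2, q3, q4}. That leaves q0, q5 unreachable — 2 in total.

2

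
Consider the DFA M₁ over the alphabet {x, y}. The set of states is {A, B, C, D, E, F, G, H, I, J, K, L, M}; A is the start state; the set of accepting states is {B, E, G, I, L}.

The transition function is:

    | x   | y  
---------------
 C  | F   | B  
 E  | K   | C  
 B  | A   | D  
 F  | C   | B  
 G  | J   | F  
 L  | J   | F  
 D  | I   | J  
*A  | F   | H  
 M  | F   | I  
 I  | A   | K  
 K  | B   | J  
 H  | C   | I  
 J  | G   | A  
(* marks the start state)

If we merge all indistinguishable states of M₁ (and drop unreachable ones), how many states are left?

6

Reachable states from the start: {A,B,C,D,F,G,H,I,J,K}. Unreachable: {E,L,M} — drop them.
Start with accepting vs non-accepting: {B,G,I} | {A,C,D,F,H,J,K}.
Split {A,C,D,F,H,J,K} by δ(·,x) → {A,C,F,H} and {D,J,K}.
Refine {B,G,I} on symbol x: members go to different blocks, giving {B,I} and {G}.
Refine {A,C,F,H} on symbol y: members go to different blocks, giving {C,F,H} and {A}.
Split {D,J,K} by δ(·,x) → {D,K} and {J}.
The partition is now stable with 6 blocks: {B,I} | {C,F,H} | {D,K} | {G} | {A} | {J}.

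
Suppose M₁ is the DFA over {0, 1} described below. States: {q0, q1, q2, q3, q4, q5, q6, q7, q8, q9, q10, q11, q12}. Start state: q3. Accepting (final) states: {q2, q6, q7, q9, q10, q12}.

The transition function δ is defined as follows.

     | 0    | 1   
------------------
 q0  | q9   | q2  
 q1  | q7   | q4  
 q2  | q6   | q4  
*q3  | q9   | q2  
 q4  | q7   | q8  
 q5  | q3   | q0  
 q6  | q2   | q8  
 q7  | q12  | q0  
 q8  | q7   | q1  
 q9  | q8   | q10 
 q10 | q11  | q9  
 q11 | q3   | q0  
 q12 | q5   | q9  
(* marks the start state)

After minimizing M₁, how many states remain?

7

Start with accepting vs non-accepting: {q2,q6,q7,q9,q10,q12} | {q0,q1,q3,q4,q5,q8,q11}.
Refine {q2,q6,q7,q9,q10,q12} on symbol 0: members go to different blocks, giving {q2,q6,q7} and {q9,q10,q12}.
On input 0, block {q2,q6,q7} splits into {q2,q6} and {q7}.
Split {q0,q1,q3,q4,q5,q8,q11} by δ(·,0) → {q1,q4,q8} and {q0,q3} and {q5,q11}.
Split {q9,q10,q12} by δ(·,0) → {q10,q12} and {q9}.
Stable partition: {q2,q6} | {q1,q4,q8} | {q10,q12} | {q7} | {q0,q3} | {q5,q11} | {q9} — 7 equivalence classes.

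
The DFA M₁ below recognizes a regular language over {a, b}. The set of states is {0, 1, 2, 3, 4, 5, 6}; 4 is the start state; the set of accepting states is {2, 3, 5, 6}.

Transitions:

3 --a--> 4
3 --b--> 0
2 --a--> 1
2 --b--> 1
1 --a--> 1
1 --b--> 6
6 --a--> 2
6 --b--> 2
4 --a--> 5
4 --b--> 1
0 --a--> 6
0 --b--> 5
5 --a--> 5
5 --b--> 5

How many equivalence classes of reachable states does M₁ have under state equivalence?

5

States {0,3} cannot be reached from the start state, so discard them.
Initial partition by acceptance: {2,5,6} | {1,4}.
Refine {2,5,6} on symbol a: members go to different blocks, giving {5,6} and {2}.
On input a, block {5,6} splits into {5} and {6}.
Split {1,4} by δ(·,a) → {1} and {4}.
Stable partition: {5} | {1} | {2} | {6} | {4} — 5 equivalence classes.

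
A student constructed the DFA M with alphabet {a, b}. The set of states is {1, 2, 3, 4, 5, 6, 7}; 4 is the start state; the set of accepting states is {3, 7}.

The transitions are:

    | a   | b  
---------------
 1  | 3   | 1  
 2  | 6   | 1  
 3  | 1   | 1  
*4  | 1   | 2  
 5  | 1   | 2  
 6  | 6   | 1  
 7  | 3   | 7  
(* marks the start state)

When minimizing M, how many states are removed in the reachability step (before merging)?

2

No path from 4 leads to 5, 7; the other 5 states are all reachable.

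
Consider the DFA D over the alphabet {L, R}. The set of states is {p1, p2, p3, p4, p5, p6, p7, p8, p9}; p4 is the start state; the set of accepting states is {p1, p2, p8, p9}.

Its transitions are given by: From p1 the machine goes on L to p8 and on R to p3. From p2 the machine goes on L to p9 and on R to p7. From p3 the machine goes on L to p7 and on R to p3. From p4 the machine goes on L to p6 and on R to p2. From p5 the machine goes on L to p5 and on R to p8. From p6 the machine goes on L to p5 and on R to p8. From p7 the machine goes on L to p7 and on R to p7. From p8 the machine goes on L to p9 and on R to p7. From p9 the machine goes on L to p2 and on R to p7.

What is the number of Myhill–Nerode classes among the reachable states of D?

3

States {p1,p3} cannot be reached from the start state, so discard them.
P0 = {p2,p8,p9} | {p4,p5,p6,p7}.
Split {p4,p5,p6,p7} by δ(·,R) → {p4,p5,p6} and {p7}.
The partition is now stable with 3 blocks: {p2,p8,p9} | {p4,p5,p6} | {p7}.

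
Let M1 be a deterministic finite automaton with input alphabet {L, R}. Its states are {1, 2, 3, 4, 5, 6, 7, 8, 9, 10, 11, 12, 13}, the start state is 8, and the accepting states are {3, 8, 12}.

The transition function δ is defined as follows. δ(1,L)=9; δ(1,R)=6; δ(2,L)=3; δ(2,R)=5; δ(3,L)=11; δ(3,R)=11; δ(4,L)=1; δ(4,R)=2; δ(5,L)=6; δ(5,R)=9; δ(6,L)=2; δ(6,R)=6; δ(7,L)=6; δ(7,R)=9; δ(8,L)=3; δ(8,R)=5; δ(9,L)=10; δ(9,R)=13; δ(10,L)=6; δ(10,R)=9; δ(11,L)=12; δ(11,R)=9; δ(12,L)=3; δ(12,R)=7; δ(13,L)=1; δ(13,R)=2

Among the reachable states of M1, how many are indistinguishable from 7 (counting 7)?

States {4} cannot be reached from the start state, so discard them.
Start with accepting vs non-accepting: {3,8,12} | {1,2,5,6,7,9,10,11,13}.
Refine {3,8,12} on symbol L: members go to different blocks, giving {8,12} and {3}.
Refine {1,2,5,6,7,9,10,11,13} on symbol L: members go to different blocks, giving {1,5,6,7,9,10,13} and {2} and {11}.
Refine {1,5,6,7,9,10,13} on symbol L: members go to different blocks, giving {1,5,7,9,10,13} and {6}.
On input L, block {1,5,7,9,10,13} splits into {1,9,13} and {5,7,10}.
Refine {1,9,13} on symbol L: members go to different blocks, giving {1,13} and {9}.
On input L, block {1,13} splits into {1} and {13}.
The partition is now stable with 9 blocks: {8,12} | {1} | {3} | {2} | {11} | {6} | {5,7,10} | {9} | {13}.
State 7 belongs to the block {5,7,10}, which has 3 states.

3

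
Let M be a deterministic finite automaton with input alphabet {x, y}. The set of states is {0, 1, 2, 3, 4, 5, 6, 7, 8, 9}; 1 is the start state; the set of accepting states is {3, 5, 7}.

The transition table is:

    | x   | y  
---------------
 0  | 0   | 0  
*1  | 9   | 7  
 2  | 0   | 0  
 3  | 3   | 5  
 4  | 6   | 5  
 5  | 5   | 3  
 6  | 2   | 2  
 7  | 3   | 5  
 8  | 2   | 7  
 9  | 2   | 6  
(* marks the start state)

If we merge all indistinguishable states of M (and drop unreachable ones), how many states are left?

States {4,8} cannot be reached from the start state, so discard them.
Initial partition by acceptance: {3,5,7} | {0,1,2,6,9}.
Refine {0,1,2,6,9} on symbol y: members go to different blocks, giving {0,2,6,9} and {1}.
No further refinement is possible. Final partition (3 blocks): {3,5,7} | {0,2,6,9} | {1}.

3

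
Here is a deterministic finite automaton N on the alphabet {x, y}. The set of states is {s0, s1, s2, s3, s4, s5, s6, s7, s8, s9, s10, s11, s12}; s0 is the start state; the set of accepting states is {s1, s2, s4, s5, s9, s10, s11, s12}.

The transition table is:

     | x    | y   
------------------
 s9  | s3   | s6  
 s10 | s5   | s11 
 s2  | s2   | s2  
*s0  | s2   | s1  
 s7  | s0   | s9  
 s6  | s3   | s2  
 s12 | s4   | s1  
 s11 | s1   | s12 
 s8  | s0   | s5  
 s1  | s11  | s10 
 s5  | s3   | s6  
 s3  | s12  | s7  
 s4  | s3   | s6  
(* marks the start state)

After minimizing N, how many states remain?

First remove the unreachable states {s8}; 12 states remain.
P0 = {s1,s2,s4,s5,s9,s10,s11,s12} | {s0,s3,s6,s7}.
Split {s1,s2,s4,s5,s9,s10,s11,s12} by δ(·,x) → {s1,s2,s10,s11,s12} and {s4,s5,s9}.
Refine {s1,s2,s10,s11,s12} on symbol x: members go to different blocks, giving {s1,s2,s11} and {s10,s12}.
Refine {s1,s2,s11} on symbol y: members go to different blocks, giving {s1,s11} and {s2}.
Refine {s0,s3,s6,s7} on symbol x: members go to different blocks, giving {s6,s7} and {s0} and {s3}.
Refine {s6,s7} on symbol x: members go to different blocks, giving {s6} and {s7}.
No further refinement is possible. Final partition (8 blocks): {s1,s11} | {s6} | {s4,s5,s9} | {s10,s12} | {s2} | {s0} | {s3} | {s7}.

8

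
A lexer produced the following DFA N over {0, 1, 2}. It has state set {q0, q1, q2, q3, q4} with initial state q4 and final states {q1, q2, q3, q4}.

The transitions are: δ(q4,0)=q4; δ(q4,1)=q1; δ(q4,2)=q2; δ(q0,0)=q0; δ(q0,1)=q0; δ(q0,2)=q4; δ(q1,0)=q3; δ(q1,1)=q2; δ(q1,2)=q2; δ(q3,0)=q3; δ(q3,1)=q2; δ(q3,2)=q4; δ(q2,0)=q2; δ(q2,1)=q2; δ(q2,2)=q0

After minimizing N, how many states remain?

Initial partition by acceptance: {q1,q2,q3,q4} | {q0}.
Refine {q1,q2,q3,q4} on symbol 2: members go to different blocks, giving {q1,q3,q4} and {q2}.
Split {q1,q3,q4} by δ(·,1) → {q1,q3} and {q4}.
Refine {q1,q3} on symbol 2: members go to different blocks, giving {q1} and {q3}.
Stable partition: {q1} | {q0} | {q2} | {q4} | {q3} — 5 equivalence classes.

5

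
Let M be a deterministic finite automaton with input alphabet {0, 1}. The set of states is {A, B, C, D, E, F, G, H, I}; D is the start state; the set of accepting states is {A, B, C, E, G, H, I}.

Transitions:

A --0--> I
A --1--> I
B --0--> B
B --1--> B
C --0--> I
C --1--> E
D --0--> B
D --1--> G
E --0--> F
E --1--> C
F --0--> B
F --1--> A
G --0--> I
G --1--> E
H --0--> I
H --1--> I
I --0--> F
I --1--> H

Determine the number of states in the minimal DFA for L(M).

All states are reachable from the start state.
Start with accepting vs non-accepting: {A,B,C,E,G,H,I} | {D,F}.
Split {A,B,C,E,G,H,I} by δ(·,0) → {A,B,C,G,H} and {E,I}.
Refine {A,B,C,G,H} on symbol 0: members go to different blocks, giving {A,C,G,H} and {B}.
No further refinement is possible. Final partition (4 blocks): {A,C,G,H} | {D,F} | {E,I} | {B}.

4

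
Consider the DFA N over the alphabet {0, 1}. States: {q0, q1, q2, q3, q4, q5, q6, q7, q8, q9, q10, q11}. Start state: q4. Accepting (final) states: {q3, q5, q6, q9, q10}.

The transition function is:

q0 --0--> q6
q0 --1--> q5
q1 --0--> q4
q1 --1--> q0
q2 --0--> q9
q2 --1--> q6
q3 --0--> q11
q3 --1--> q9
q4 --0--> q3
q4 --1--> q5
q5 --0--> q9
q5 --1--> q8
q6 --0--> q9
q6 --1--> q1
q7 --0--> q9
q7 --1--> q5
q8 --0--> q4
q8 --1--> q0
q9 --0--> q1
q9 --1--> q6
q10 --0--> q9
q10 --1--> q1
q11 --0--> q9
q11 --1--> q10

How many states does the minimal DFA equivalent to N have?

7

States {q2,q7} cannot be reached from the start state, so discard them.
Initial partition by acceptance: {q3,q5,q6,q9,q10} | {q0,q1,q4,q8,q11}.
On input 0, block {q3,q5,q6,q9,q10} splits into {q5,q6,q10} and {q3,q9}.
On input 0, block {q0,q1,q4,q8,q11} splits into {q1,q8} and {q4,q11} and {q0}.
Split {q3,q9} by δ(·,0) → {q3} and {q9}.
On input 0, block {q4,q11} splits into {q4} and {q11}.
The partition is now stable with 7 blocks: {q5,q6,q10} | {q1,q8} | {q3} | {q4} | {q0} | {q9} | {q11}.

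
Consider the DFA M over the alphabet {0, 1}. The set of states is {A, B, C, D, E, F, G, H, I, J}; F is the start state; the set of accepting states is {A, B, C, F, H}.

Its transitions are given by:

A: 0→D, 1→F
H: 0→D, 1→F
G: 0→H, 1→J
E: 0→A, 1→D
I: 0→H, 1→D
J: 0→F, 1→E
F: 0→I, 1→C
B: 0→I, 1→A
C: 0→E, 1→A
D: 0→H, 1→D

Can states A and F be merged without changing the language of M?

First remove the unreachable states {B,G,J}; 7 states remain.
P0 = {A,C,F,H} | {D,E,I}.
No further refinement is possible. Final partition (2 blocks): {A,C,F,H} | {D,E,I}.
A and F lie in the same block of the stable partition, so they are equivalent — no string distinguishes them.

Yes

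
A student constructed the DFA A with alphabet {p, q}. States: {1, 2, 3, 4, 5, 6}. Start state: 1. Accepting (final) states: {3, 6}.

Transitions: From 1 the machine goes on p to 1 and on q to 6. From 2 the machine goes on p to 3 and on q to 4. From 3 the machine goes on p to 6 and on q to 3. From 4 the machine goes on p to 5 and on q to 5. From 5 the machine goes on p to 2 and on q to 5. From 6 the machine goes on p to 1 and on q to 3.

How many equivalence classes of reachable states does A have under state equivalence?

First remove the unreachable states {2,4,5}; 3 states remain.
Start with accepting vs non-accepting: {3,6} | {1}.
Refine {3,6} on symbol p: members go to different blocks, giving {3} and {6}.
No further refinement is possible. Final partition (3 blocks): {3} | {1} | {6}.

3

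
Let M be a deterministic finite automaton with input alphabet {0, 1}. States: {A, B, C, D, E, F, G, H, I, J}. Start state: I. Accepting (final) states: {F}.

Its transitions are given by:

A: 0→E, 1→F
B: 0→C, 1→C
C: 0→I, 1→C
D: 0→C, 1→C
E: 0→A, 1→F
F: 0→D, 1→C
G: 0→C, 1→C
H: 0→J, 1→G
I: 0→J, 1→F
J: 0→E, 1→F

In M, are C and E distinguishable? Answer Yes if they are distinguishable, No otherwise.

Yes

Reachable states from the start: {A,C,D,E,F,I,J}. Unreachable: {B,G,H} — drop them.
P0 = {F} | {A,C,D,E,I,J}.
Refine {A,C,D,E,I,J} on symbol 1: members go to different blocks, giving {A,E,I,J} and {C,D}.
Split {C,D} by δ(·,0) → {C} and {D}.
No further refinement is possible. Final partition (4 blocks): {F} | {A,E,I,J} | {C} | {D}.
C and E end up in different blocks, so they are distinguishable. For instance, the string '1' is accepted from only E.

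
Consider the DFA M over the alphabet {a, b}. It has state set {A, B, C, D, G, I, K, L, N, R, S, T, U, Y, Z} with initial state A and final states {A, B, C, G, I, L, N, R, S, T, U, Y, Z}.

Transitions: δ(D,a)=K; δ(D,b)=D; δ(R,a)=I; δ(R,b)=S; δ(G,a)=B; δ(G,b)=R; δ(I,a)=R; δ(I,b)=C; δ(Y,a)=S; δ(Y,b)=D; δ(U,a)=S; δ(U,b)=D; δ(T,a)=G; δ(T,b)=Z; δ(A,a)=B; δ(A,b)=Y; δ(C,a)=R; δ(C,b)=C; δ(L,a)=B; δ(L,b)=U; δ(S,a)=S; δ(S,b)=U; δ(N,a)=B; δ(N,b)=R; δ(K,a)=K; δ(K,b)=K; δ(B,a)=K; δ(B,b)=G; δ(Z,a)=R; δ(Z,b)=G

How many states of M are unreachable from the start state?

4

BFS from A reaches {A, B, C, D, G, I, K, R, S, U, Y}; the 4 state(s) L, N, T, Z are never visited.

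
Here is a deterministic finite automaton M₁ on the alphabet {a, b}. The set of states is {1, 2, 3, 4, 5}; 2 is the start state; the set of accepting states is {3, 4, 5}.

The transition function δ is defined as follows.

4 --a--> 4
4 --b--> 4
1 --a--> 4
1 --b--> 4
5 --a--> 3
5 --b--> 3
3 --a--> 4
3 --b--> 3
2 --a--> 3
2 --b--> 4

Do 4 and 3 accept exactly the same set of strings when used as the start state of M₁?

Yes

First remove the unreachable states {1,5}; 3 states remain.
Start with accepting vs non-accepting: {3,4} | {2}.
Stable partition: {3,4} | {2} — 2 equivalence classes.
4 and 3 lie in the same block of the stable partition, so they are equivalent — no string distinguishes them.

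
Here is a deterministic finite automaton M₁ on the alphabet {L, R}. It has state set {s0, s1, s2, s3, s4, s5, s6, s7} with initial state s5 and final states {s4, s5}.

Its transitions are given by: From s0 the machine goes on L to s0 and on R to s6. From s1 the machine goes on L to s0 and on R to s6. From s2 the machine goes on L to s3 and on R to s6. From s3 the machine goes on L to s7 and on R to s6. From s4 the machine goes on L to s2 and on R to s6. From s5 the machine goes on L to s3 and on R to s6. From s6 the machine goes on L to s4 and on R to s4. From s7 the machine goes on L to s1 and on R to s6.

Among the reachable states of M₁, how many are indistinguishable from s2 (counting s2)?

5

All states are reachable from the start state.
P0 = {s4,s5} | {s0,s1,s2,s3,s6,s7}.
On input L, block {s0,s1,s2,s3,s6,s7} splits into {s0,s1,s2,s3,s7} and {s6}.
The partition is now stable with 3 blocks: {s4,s5} | {s0,s1,s2,s3,s7} | {s6}.
The equivalence class containing s2 is {s0,s1,s2,s3,s7}, of size 5.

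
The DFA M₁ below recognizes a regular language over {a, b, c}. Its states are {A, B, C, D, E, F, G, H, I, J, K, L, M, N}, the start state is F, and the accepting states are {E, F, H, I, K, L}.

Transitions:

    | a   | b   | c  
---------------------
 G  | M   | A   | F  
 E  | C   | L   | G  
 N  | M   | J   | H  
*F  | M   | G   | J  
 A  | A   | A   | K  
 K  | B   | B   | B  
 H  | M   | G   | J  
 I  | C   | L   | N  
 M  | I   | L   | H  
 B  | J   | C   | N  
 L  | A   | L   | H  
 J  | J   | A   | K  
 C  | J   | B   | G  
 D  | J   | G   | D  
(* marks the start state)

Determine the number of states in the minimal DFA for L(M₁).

First remove the unreachable states {D,E}; 12 states remain.
P0 = {F,H,I,K,L} | {A,B,C,G,J,M,N}.
Split {F,H,I,K,L} by δ(·,b) → {F,H,K} and {I,L}.
Refine {A,B,C,G,J,M,N} on symbol a: members go to different blocks, giving {A,B,C,G,J,N} and {M}.
Split {F,H,K} by δ(·,a) → {F,H} and {K}.
Refine {A,B,C,G,J,N} on symbol a: members go to different blocks, giving {A,B,C,J} and {G,N}.
On input c, block {A,B,C,J} splits into {A,J} and {B,C}.
Split {I,L} by δ(·,a) → {I} and {L}.
Stable partition: {F,H} | {A,J} | {I} | {M} | {K} | {G,N} | {B,C} | {L} — 8 equivalence classes.

8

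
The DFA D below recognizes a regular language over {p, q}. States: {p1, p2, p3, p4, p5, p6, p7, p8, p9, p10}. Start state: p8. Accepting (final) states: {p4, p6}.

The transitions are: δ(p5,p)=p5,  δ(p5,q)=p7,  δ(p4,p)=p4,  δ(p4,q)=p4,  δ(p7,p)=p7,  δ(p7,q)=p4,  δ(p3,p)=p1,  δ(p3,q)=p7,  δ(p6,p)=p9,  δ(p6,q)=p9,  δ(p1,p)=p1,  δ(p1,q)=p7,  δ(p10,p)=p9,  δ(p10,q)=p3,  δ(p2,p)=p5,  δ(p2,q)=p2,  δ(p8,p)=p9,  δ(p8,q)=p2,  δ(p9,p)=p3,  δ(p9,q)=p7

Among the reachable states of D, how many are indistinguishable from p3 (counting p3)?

4

First remove the unreachable states {p6,p10}; 8 states remain.
Start with accepting vs non-accepting: {p4} | {p1,p2,p3,p5,p7,p8,p9}.
Refine {p1,p2,p3,p5,p7,p8,p9} on symbol q: members go to different blocks, giving {p1,p2,p3,p5,p8,p9} and {p7}.
On input q, block {p1,p2,p3,p5,p8,p9} splits into {p1,p3,p5,p9} and {p2,p8}.
The partition is now stable with 4 blocks: {p4} | {p1,p3,p5,p9} | {p7} | {p2,p8}.
The equivalence class containing p3 is {p1,p3,p5,p9}, of size 4.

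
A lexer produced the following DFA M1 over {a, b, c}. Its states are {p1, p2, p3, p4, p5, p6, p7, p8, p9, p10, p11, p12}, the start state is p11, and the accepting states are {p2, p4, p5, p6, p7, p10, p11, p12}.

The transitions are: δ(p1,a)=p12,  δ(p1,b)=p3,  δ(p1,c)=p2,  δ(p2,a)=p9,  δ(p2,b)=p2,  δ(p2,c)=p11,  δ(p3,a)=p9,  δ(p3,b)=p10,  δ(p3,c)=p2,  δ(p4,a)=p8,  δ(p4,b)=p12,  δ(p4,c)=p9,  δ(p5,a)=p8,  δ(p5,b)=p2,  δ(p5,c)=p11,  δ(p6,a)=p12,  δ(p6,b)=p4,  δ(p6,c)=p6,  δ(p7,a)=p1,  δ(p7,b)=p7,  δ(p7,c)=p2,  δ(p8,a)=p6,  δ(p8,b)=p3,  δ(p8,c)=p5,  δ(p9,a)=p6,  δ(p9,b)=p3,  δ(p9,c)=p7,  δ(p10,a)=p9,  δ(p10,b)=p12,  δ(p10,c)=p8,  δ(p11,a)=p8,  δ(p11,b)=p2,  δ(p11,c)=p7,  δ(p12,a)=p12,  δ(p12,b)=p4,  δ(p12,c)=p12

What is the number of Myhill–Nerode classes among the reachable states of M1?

5

Start with accepting vs non-accepting: {p2,p4,p5,p6,p7,p10,p11,p12} | {p1,p3,p8,p9}.
On input a, block {p2,p4,p5,p6,p7,p10,p11,p12} splits into {p2,p4,p5,p7,p10,p11} and {p6,p12}.
On input b, block {p2,p4,p5,p7,p10,p11} splits into {p2,p5,p7,p11} and {p4,p10}.
Refine {p1,p3,p8,p9} on symbol a: members go to different blocks, giving {p1,p8,p9} and {p3}.
No further refinement is possible. Final partition (5 blocks): {p2,p5,p7,p11} | {p1,p8,p9} | {p6,p12} | {p4,p10} | {p3}.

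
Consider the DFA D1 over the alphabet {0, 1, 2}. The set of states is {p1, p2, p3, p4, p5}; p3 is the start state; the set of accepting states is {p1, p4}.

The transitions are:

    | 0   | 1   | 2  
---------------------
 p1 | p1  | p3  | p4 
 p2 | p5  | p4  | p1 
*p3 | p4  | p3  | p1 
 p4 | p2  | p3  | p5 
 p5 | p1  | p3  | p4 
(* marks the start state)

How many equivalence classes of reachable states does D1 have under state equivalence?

Initial partition by acceptance: {p1,p4} | {p2,p3,p5}.
Split {p1,p4} by δ(·,0) → {p1} and {p4}.
Refine {p2,p3,p5} on symbol 0: members go to different blocks, giving {p2} and {p3} and {p5}.
No further refinement is possible. Final partition (5 blocks): {p1} | {p2} | {p4} | {p3} | {p5}.

5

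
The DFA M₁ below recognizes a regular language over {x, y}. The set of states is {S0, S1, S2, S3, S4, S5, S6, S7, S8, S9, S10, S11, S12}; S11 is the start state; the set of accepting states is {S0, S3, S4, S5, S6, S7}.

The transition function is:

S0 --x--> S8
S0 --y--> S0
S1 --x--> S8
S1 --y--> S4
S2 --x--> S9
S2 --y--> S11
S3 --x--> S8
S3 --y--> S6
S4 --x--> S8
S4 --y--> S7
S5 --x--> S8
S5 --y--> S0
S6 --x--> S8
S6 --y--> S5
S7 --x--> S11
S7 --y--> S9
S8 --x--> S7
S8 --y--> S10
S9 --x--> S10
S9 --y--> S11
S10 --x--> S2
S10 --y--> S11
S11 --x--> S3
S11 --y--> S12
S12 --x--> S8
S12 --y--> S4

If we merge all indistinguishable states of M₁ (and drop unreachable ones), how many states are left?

Reachable states from the start: {S0,S2,S3,S4,S5,S6,S7,S8,S9,S10,S11,S12}. Unreachable: {S1} — drop them.
Start with accepting vs non-accepting: {S0,S3,S4,S5,S6,S7} | {S2,S8,S9,S10,S11,S12}.
On input y, block {S0,S3,S4,S5,S6,S7} splits into {S0,S3,S4,S5,S6} and {S7}.
Split {S0,S3,S4,S5,S6} by δ(·,y) → {S0,S3,S5,S6} and {S4}.
On input x, block {S2,S8,S9,S10,S11,S12} splits into {S2,S9,S10,S12} and {S8} and {S11}.
On input x, block {S2,S9,S10,S12} splits into {S2,S9,S10} and {S12}.
No further refinement is possible. Final partition (7 blocks): {S0,S3,S5,S6} | {S2,S9,S10} | {S7} | {S4} | {S8} | {S11} | {S12}.

7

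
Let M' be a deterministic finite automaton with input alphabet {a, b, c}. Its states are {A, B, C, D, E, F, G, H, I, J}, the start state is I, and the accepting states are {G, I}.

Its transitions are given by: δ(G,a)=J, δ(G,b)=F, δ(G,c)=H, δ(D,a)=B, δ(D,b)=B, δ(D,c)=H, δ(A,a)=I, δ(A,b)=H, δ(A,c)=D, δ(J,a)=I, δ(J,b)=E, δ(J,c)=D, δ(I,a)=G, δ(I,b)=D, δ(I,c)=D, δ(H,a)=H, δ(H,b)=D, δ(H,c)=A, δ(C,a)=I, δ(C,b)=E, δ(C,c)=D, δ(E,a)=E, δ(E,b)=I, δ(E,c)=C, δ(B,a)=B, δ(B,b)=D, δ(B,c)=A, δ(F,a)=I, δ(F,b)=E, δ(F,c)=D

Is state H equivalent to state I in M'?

Initial partition by acceptance: {G,I} | {A,B,C,D,E,F,H,J}.
Refine {G,I} on symbol a: members go to different blocks, giving {G} and {I}.
Refine {A,B,C,D,E,F,H,J} on symbol a: members go to different blocks, giving {A,C,F,J} and {B,D,E,H}.
Split {B,D,E,H} by δ(·,b) → {B,D,H} and {E}.
Refine {A,C,F,J} on symbol b: members go to different blocks, giving {C,F,J} and {A}.
Refine {B,D,H} on symbol c: members go to different blocks, giving {B,H} and {D}.
No further refinement is possible. Final partition (7 blocks): {G} | {C,F,J} | {I} | {B,H} | {E} | {A} | {D}.
H and I end up in different blocks, so they are distinguishable. For instance, the string 'ε' is accepted from only I.

No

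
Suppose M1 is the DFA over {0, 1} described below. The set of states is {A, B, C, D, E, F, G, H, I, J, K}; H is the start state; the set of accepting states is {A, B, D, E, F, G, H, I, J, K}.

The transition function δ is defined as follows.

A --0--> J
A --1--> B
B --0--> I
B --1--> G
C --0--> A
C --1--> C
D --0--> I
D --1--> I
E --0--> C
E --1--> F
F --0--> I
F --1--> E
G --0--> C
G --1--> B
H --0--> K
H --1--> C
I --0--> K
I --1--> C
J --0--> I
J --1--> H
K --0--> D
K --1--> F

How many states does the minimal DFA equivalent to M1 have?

All states are reachable from the start state.
Start with accepting vs non-accepting: {A,B,D,E,F,G,H,I,J,K} | {C}.
On input 0, block {A,B,D,E,F,G,H,I,J,K} splits into {A,B,D,F,H,I,J,K} and {E,G}.
Split {A,B,D,F,H,I,J,K} by δ(·,1) → {A,D,J,K} and {B,F} and {H,I}.
Split {A,D,J,K} by δ(·,0) → {A,K} and {D,J}.
No further refinement is possible. Final partition (6 blocks): {A,K} | {C} | {E,G} | {B,F} | {H,I} | {D,J}.

6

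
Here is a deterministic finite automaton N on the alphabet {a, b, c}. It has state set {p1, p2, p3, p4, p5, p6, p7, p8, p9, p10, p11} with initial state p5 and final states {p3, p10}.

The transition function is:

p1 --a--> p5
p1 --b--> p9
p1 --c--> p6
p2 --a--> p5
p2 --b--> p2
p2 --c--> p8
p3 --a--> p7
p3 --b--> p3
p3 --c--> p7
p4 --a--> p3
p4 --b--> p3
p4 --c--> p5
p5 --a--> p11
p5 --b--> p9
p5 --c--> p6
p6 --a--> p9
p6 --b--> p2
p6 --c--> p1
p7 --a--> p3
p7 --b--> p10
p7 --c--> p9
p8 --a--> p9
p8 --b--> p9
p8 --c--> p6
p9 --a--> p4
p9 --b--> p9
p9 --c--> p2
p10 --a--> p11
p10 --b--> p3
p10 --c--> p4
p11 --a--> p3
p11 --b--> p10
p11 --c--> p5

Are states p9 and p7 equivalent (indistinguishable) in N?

No

All states are reachable from the start state.
Start with accepting vs non-accepting: {p3,p10} | {p1,p2,p4,p5,p6,p7,p8,p9,p11}.
Split {p1,p2,p4,p5,p6,p7,p8,p9,p11} by δ(·,a) → {p1,p2,p5,p6,p8,p9} and {p4,p7,p11}.
Refine {p1,p2,p5,p6,p8,p9} on symbol a: members go to different blocks, giving {p1,p2,p6,p8} and {p5,p9}.
Split {p1,p2,p6,p8} by δ(·,b) → {p1,p8} and {p2,p6}.
The partition is now stable with 5 blocks: {p3,p10} | {p1,p8} | {p4,p7,p11} | {p5,p9} | {p2,p6}.
p9 and p7 end up in different blocks, so they are distinguishable. For instance, the string 'a' is accepted from only p7.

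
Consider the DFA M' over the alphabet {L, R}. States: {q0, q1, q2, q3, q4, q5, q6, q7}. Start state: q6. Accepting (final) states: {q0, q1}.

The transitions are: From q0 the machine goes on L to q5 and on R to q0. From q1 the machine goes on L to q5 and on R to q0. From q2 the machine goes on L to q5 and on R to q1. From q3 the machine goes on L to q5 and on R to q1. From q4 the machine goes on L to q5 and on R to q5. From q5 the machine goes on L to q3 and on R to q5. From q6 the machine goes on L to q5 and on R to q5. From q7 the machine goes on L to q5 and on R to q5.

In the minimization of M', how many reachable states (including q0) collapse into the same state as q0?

Reachable states from the start: {q0,q1,q3,q5,q6}. Unreachable: {q2,q4,q7} — drop them.
Initial partition by acceptance: {q0,q1} | {q3,q5,q6}.
On input R, block {q3,q5,q6} splits into {q5,q6} and {q3}.
On input L, block {q5,q6} splits into {q5} and {q6}.
No further refinement is possible. Final partition (4 blocks): {q0,q1} | {q5} | {q3} | {q6}.
The equivalence class containing q0 is {q0,q1}, of size 2.

2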